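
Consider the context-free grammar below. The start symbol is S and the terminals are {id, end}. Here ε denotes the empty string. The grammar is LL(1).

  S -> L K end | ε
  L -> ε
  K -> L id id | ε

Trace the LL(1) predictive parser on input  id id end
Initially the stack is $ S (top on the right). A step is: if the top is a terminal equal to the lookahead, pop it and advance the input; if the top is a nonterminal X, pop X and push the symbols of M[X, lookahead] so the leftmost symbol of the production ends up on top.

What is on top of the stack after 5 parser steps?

id

step 1: stack=$ S  input=id id end $  — expand S -> L K end
step 2: stack=$ end K L  input=id id end $  — expand L -> ε
step 3: stack=$ end K  input=id id end $  — expand K -> L id id
step 4: stack=$ end id id L  input=id id end $  — expand L -> ε
step 5: stack=$ end id id  input=id id end $  — match id
Stack after step 5: $ end id (top = id).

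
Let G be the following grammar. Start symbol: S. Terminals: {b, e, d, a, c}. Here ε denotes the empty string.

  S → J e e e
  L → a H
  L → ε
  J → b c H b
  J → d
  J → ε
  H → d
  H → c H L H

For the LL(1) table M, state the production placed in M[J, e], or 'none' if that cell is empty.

FIRST(L): from L→a H we get {a}; from L→ε we get {ε}. So FIRST(L) = {ε, a}.
FIRST(J): from J→b c H b we get {b}; from J→d we get {d}; from J→ε we get {ε}. So FIRST(J) = {ε, b, d}.
FIRST(H): from H→d we get {d}; from H→c H L H we get {c}. So FIRST(H) = {c, d}.
FIRST(S): from S→J e e e we get {b, d, e}. So FIRST(S) = {b, d, e}.
FOLLOW(S) includes $ since S is the start symbol.
FOLLOW(J): in S→J e e e, J is followed by e e e with FIRST {e}. Thus FOLLOW(J) = {e}.
For J → b c H b: FIRST(b c H b) = {b}, so it goes in M[J, t] for t ∈ {b}.
For J → d: FIRST(d) = {d}, so it goes in M[J, t] for t ∈ {d}.
For J → ε: FIRST(ε) = {ε}, so it goes in M[J, t] for t ∈ {}; since ε ∈ FIRST, also for every t ∈ FOLLOW(J) = {e}.

J → ε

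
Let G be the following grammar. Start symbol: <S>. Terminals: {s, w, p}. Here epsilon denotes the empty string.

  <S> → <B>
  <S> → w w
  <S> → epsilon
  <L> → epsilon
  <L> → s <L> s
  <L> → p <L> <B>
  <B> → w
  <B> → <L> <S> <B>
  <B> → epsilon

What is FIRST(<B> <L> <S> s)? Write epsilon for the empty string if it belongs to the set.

{p, s, w}

FIRST(<L>): from <L>→epsilon we get {epsilon}; from <L>→s <L> s we get {s}; from <L>→p <L> <B> we get {p}. So FIRST(<L>) = {epsilon, p, s}.
FIRST(<S>): from <S>→<B> we get {epsilon, p, s, w}; from <S>→w w we get {w}; from <S>→epsilon we get {epsilon}. So FIRST(<S>) = {epsilon, p, s, w}.
FIRST(<B>): from <B>→w we get {w}; from <B>→<L> <S> <B> we get {epsilon, p, s, w}; from <B>→epsilon we get {epsilon}. So FIRST(<B>) = {epsilon, p, s, w}.
FIRST(<B> <L> <S> s): take FIRST of each symbol in turn, carrying on past any symbol whose FIRST contains epsilon; result {p, s, w}.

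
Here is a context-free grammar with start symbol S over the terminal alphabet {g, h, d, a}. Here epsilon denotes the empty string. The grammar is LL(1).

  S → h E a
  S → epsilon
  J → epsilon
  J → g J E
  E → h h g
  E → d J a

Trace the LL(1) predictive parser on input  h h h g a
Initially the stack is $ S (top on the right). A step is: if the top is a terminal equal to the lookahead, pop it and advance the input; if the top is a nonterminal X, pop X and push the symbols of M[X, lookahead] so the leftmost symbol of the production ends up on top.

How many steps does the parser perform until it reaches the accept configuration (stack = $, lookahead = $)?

     Stack      Input        Action
  1  $ S        h h h g a $  expand S → h E a
  2  $ a E h    h h h g a $  match h
  3  $ a E      h h g a $    expand E → h h g
  4  $ a g h h  h h g a $    match h
  5  $ a g h    h g a $      match h
  6  $ a g      g a $        match g
  7  $ a        a $          match a
Accept reached after 7 steps.

7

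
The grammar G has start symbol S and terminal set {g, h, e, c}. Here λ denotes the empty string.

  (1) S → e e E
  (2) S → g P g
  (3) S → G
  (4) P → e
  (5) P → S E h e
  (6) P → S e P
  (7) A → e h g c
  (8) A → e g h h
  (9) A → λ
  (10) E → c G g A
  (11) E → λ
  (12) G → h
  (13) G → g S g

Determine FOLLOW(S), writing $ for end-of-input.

FIRST(A) = {λ, e}
FIRST(E) = {λ, c}
FIRST(G) = {g, h}
FIRST(S) = {e, g, h}  (via G)
FIRST(P) = {e, g, h}  (via S E h e, S e P)
FOLLOW(S) includes $ since S is the start symbol.
FOLLOW(S): in P→S E h e, S is followed by E h e with FIRST {c, h}; in P→S e P, S is followed by e P with FIRST {e}; in G→g S g, S is followed by g with FIRST {g}. Thus FOLLOW(S) = {$, c, e, g, h}.
FOLLOW(P): in S→g P g, P is followed by g with FIRST {g}; in P→S e P, the suffix after P is empty (adds nothing new). Thus FOLLOW(P) = {g}.
FOLLOW(E): in S→e e E, the suffix after E is empty, so FOLLOW(E) ⊇ FOLLOW(S) = {$, c, e, g, h}; in P→S E h e, E is followed by h e with FIRST {h}. Thus FOLLOW(E) = {$, c, e, g, h}.
FOLLOW(A): in E→c G g A, the suffix after A is empty, so FOLLOW(A) ⊇ FOLLOW(E) = {$, c, e, g, h}. Thus FOLLOW(A) = {$, c, e, g, h}.
FOLLOW(G): in S→G, the suffix after G is empty, so FOLLOW(G) ⊇ FOLLOW(S) = {$, c, e, g, h}; in E→c G g A, G is followed by g A with FIRST {g}. Thus FOLLOW(G) = {$, c, e, g, h}.

{$, c, e, g, h}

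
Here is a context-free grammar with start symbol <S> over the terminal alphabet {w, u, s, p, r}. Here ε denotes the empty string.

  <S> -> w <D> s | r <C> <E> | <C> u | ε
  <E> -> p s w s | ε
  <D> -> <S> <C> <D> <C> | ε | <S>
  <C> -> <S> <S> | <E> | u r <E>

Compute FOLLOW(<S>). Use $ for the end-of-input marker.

FIRST(<E>): from <E>->p s w s we get {p}; from <E>->ε we get {ε}. So FIRST(<E>) = {ε, p}.
FIRST(<S>): from <S>->w <D> s we get {w}; from <S>->r <C> <E> we get {r}; from <S>-><C> u we get {p, r, u, w}; from <S>->ε we get {ε}. So FIRST(<S>) = {ε, p, r, u, w}.
FIRST(<C>): from <C>-><S> <S> we get {ε, p, r, u, w}; from <C>-><E> we get {ε, p}; from <C>->u r <E> we get {u}. So FIRST(<C>) = {ε, p, r, u, w}.
FIRST(<D>): from <D>-><S> <C> <D> <C> we get {ε, p, r, u, w}; from <D>->ε we get {ε}; from <D>-><S> we get {ε, p, r, u, w}. So FIRST(<D>) = {ε, p, r, u, w}.
FOLLOW(<S>) includes $ since <S> is the start symbol.
FOLLOW(<D>): in <S>->w <D> s, <D> is followed by s with FIRST {s}; in <D>-><S> <C> <D> <C>, <D> is followed by <C> with FIRST {ε, p, r, u, w}; in <D>-><S> <C> <D> <C>, the suffix after <D> is nullable (adds nothing new). Thus FOLLOW(<D>) = {p, r, s, u, w}.
FOLLOW(<S>): in <D>-><S> <C> <D> <C>, <S> is followed by <C> <D> <C> with FIRST {ε, p, r, u, w}; in <D>-><S> <C> <D> <C>, the suffix after <S> is nullable, so FOLLOW(<S>) ⊇ FOLLOW(<D>) = {p, r, s, u, w}; in <D>-><S>, the suffix after <S> is empty, so FOLLOW(<S>) ⊇ FOLLOW(<D>) = {p, r, s, u, w}; in <C>-><S> <S> (occurrence 1), <S> is followed by <S> with FIRST {ε, p, r, u, w}; in <C>-><S> <S> (occurrence 1), the suffix after <S> is nullable, so FOLLOW(<S>) ⊇ FOLLOW(<C>) = {$, p, r, s, u, w}; in <C>-><S> <S> (occurrence 2), the suffix after <S> is empty, so FOLLOW(<S>) ⊇ FOLLOW(<C>) = {$, p, r, s, u, w}. Thus FOLLOW(<S>) = {$, p, r, s, u, w}.
FOLLOW(<C>): in <S>->r <C> <E>, <C> is followed by <E> with FIRST {ε, p}; in <S>->r <C> <E>, the suffix after <C> is nullable, so FOLLOW(<C>) ⊇ FOLLOW(<S>) = {$, p, r, s, u, w}; in <S>-><C> u, <C> is followed by u with FIRST {u}; in <D>-><S> <C> <D> <C> (occurrence 1), <C> is followed by <D> <C> with FIRST {ε, p, r, u, w}; in <D>-><S> <C> <D> <C> (occurrence 1), the suffix after <C> is nullable, so FOLLOW(<C>) ⊇ FOLLOW(<D>) = {p, r, s, u, w}; in <D>-><S> <C> <D> <C> (occurrence 2), the suffix after <C> is empty, so FOLLOW(<C>) ⊇ FOLLOW(<D>) = {p, r, s, u, w}. Thus FOLLOW(<C>) = {$, p, r, s, u, w}.
FOLLOW(<E>): in <S>->r <C> <E>, the suffix after <E> is empty, so FOLLOW(<E>) ⊇ FOLLOW(<S>) = {$, p, r, s, u, w}; in <C>-><E>, the suffix after <E> is empty, so FOLLOW(<E>) ⊇ FOLLOW(<C>) = {$, p, r, s, u, w}; in <C>->u r <E>, the suffix after <E> is empty, so FOLLOW(<E>) ⊇ FOLLOW(<C>) = {$, p, r, s, u, w}. Thus FOLLOW(<E>) = {$, p, r, s, u, w}.

{$, p, r, s, u, w}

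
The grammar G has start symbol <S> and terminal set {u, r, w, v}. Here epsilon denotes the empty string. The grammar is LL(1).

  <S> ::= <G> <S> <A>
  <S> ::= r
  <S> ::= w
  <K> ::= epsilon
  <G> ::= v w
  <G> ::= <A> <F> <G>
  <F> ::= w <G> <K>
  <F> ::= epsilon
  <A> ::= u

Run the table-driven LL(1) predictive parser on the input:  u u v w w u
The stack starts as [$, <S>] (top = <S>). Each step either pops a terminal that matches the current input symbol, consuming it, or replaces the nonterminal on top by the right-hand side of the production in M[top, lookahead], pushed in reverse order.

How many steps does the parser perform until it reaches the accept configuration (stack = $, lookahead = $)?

16

step 1: stack=$ <S>  input=u u v w w u $  — expand <S> ::= <G> <S> <A>
step 2: stack=$ <A> <S> <G>  input=u u v w w u $  — expand <G> ::= <A> <F> <G>
step 3: stack=$ <A> <S> <G> <F> <A>  input=u u v w w u $  — expand <A> ::= u
step 4: stack=$ <A> <S> <G> <F> u  input=u u v w w u $  — match u
step 5: stack=$ <A> <S> <G> <F>  input=u v w w u $  — expand <F> ::= epsilon
step 6: stack=$ <A> <S> <G>  input=u v w w u $  — expand <G> ::= <A> <F> <G>
step 7: stack=$ <A> <S> <G> <F> <A>  input=u v w w u $  — expand <A> ::= u
step 8: stack=$ <A> <S> <G> <F> u  input=u v w w u $  — match u
step 9: stack=$ <A> <S> <G> <F>  input=v w w u $  — expand <F> ::= epsilon
step 10: stack=$ <A> <S> <G>  input=v w w u $  — expand <G> ::= v w
step 11: stack=$ <A> <S> w v  input=v w w u $  — match v
step 12: stack=$ <A> <S> w  input=w w u $  — match w
step 13: stack=$ <A> <S>  input=w u $  — expand <S> ::= w
step 14: stack=$ <A> w  input=w u $  — match w
step 15: stack=$ <A>  input=u $  — expand <A> ::= u
step 16: stack=$ u  input=u $  — match u
Accept reached after 16 steps.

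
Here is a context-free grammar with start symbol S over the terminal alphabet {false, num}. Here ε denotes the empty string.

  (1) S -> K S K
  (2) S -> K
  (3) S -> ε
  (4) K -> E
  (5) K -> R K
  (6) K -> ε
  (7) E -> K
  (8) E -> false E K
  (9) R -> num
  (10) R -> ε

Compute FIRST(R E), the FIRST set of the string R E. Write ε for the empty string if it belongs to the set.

FIRST(R) = {ε, num}
FIRST(S) = {ε, false, num}  (via K S K, K)
FIRST(K) = {ε, false, num}  (via E, R K)
FIRST(E) = {ε, false, num}  (via K)
FIRST(R E): take FIRST of each symbol in turn, carrying on past any symbol whose FIRST contains ε; result {ε, false, num}.

{ε, false, num}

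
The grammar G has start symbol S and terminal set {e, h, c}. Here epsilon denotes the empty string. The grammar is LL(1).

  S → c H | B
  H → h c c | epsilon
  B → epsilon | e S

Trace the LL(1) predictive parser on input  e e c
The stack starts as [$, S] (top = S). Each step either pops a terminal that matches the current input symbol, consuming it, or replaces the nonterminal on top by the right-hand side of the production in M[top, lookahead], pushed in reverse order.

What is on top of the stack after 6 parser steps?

S

     Stack  Input    Action
  1  $ S    e e c $  expand S → B
  2  $ B    e e c $  expand B → e S
  3  $ S e  e e c $  match e
  4  $ S    e c $    expand S → B
  5  $ B    e c $    expand B → e S
  6  $ S e  e c $    match e
Stack after step 6: $ S (top = S).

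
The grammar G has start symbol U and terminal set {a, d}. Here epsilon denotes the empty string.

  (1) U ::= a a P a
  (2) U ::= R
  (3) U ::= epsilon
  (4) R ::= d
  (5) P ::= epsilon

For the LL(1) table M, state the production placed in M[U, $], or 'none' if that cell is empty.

FIRST(R) = {d}
FIRST(P) = {epsilon}
FIRST(U) = {epsilon, a, d}  (via R)
FOLLOW(U) includes $ since U is the start symbol.
FOLLOW(U): U appears on no right-hand side. Thus FOLLOW(U) = {$}.
For U ::= a a P a: FIRST(a a P a) = {a}, so it goes in M[U, t] for t ∈ {a}.
For U ::= R: FIRST(R) = {d}, so it goes in M[U, t] for t ∈ {d}.
For U ::= epsilon: FIRST(epsilon) = {epsilon}, so it goes in M[U, t] for t ∈ {}; since epsilon ∈ FIRST, also for every t ∈ FOLLOW(U) = {$}.

U ::= epsilon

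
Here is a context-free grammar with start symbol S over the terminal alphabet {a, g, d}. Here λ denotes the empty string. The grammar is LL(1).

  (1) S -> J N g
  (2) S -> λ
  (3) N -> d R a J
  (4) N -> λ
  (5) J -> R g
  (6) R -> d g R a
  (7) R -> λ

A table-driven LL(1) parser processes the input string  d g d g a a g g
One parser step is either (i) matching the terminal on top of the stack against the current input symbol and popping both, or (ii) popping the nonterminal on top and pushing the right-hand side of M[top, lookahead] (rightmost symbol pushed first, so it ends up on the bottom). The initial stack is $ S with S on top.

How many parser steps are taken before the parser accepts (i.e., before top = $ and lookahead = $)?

14

      Stack              Input              Action
   1  $ S                d g d g a a g g $  expand S -> J N g
   2  $ g N J            d g d g a a g g $  expand J -> R g
   3  $ g N g R          d g d g a a g g $  expand R -> d g R a
   4  $ g N g a R g d    d g d g a a g g $  match d
   5  $ g N g a R g      g d g a a g g $    match g
   6  $ g N g a R        d g a a g g $      expand R -> d g R a
   7  $ g N g a a R g d  d g a a g g $      match d
   8  $ g N g a a R g    g a a g g $        match g
   9  $ g N g a a R      a a g g $          expand R -> λ
  10  $ g N g a a        a a g g $          match a
  11  $ g N g a          a g g $            match a
  12  $ g N g            g g $              match g
  13  $ g N              g $                expand N -> λ
  14  $ g                g $                match g
Accept reached after 14 steps.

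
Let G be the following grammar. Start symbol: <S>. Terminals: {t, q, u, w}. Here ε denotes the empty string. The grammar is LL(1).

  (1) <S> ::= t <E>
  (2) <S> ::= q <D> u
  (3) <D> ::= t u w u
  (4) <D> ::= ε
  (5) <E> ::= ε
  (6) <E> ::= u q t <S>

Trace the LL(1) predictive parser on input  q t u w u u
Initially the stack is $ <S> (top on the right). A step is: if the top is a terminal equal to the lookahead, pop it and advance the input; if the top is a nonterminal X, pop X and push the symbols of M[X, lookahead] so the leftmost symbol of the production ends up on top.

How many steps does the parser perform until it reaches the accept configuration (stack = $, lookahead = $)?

step 1: stack=$ <S>  input=q t u w u u $  — expand <S> ::= q <D> u
step 2: stack=$ u <D> q  input=q t u w u u $  — match q
step 3: stack=$ u <D>  input=t u w u u $  — expand <D> ::= t u w u
step 4: stack=$ u u w u t  input=t u w u u $  — match t
step 5: stack=$ u u w u  input=u w u u $  — match u
step 6: stack=$ u u w  input=w u u $  — match w
step 7: stack=$ u u  input=u u $  — match u
step 8: stack=$ u  input=u $  — match u
Accept reached after 8 steps.

8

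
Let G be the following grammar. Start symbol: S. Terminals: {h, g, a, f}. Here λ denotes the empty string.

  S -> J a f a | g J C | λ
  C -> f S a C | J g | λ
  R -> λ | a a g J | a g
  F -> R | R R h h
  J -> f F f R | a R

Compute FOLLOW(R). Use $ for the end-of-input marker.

{$, a, f, g, h}

FIRST(R) = {λ, a}
FIRST(J) = {a, f}
FIRST(S) = {λ, a, f, g}  (via J a f a)
FIRST(C) = {λ, a, f}  (via J g)
FIRST(F) = {λ, a, h}  (via R, R R h h)
FOLLOW(S) includes $ since S is the start symbol.
FOLLOW(S): in C->f S a C, S is followed by a C with FIRST {a}. Thus FOLLOW(S) = {$, a}.
FOLLOW(C): in S->g J C, the suffix after C is empty, so FOLLOW(C) ⊇ FOLLOW(S) = {$, a}; in C->f S a C, the suffix after C is empty (adds nothing new). Thus FOLLOW(C) = {$, a}.
FOLLOW(F): in J->f F f R, F is followed by f R with FIRST {f}. Thus FOLLOW(F) = {f}.
FOLLOW(R): in F->R, the suffix after R is empty, so FOLLOW(R) ⊇ FOLLOW(F) = {f}; in F->R R h h (occurrence 1), R is followed by R h h with FIRST {a, h}; in F->R R h h (occurrence 2), R is followed by h h with FIRST {h}; in J->f F f R, the suffix after R is empty, so FOLLOW(R) ⊇ FOLLOW(J) = {$, a, f, g, h}; in J->a R, the suffix after R is empty, so FOLLOW(R) ⊇ FOLLOW(J) = {$, a, f, g, h}. Thus FOLLOW(R) = {$, a, f, g, h}.
FOLLOW(J): in S->J a f a, J is followed by a f a with FIRST {a}; in S->g J C, J is followed by C with FIRST {λ, a, f}; in S->g J C, the suffix after J is nullable, so FOLLOW(J) ⊇ FOLLOW(S) = {$, a}; in C->J g, J is followed by g with FIRST {g}; in R->a a g J, the suffix after J is empty, so FOLLOW(J) ⊇ FOLLOW(R) = {$, a, f, g, h}. Thus FOLLOW(J) = {$, a, f, g, h}.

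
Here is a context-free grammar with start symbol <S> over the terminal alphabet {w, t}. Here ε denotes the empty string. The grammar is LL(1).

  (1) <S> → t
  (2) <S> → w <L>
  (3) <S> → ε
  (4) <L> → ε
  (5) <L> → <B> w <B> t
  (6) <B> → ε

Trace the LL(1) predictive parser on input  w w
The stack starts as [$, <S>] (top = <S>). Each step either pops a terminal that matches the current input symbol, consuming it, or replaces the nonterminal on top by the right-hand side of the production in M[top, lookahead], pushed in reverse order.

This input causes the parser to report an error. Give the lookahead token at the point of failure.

     Stack          Input  Action
  1  $ <S>          w w $  expand <S> → w <L>
  2  $ <L> w        w w $  match w
  3  $ <L>          w $    expand <L> → <B> w <B> t
  4  $ t <B> w <B>  w $    expand <B> → ε
  5  $ t <B> w      w $    match w
  6  $ t <B>        $      error: M[<B>, $] is empty

$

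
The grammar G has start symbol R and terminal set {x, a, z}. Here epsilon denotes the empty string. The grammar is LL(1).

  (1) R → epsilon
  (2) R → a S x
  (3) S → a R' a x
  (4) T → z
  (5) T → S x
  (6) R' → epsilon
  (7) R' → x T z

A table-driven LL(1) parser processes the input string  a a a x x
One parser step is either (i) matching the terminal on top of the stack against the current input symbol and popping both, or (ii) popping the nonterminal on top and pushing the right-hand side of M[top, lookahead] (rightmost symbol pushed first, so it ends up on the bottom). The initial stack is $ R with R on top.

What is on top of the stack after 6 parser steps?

step 1: stack=$ R  input=a a a x x $  — expand R → a S x
step 2: stack=$ x S a  input=a a a x x $  — match a
step 3: stack=$ x S  input=a a x x $  — expand S → a R' a x
step 4: stack=$ x x a R' a  input=a a x x $  — match a
step 5: stack=$ x x a R'  input=a x x $  — expand R' → epsilon
step 6: stack=$ x x a  input=a x x $  — match a
Stack after step 6: $ x x (top = x).

x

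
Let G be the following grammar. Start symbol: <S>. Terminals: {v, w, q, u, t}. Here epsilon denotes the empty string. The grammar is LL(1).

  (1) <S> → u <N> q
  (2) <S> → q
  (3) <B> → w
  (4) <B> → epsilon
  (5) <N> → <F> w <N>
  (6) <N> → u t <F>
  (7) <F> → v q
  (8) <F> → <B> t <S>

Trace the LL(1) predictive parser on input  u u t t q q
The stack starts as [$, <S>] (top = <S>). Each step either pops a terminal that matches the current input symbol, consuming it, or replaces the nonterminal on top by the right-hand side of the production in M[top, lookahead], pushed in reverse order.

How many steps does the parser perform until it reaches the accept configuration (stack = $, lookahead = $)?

      Stack          Input          Action
   1  $ <S>          u u t t q q $  expand <S> → u <N> q
   2  $ q <N> u      u u t t q q $  match u
   3  $ q <N>        u t t q q $    expand <N> → u t <F>
   4  $ q <F> t u    u t t q q $    match u
   5  $ q <F> t      t t q q $      match t
   6  $ q <F>        t q q $        expand <F> → <B> t <S>
   7  $ q <S> t <B>  t q q $        expand <B> → epsilon
   8  $ q <S> t      t q q $        match t
   9  $ q <S>        q q $          expand <S> → q
  10  $ q q          q q $          match q
  11  $ q            q $            match q
Accept reached after 11 steps.

11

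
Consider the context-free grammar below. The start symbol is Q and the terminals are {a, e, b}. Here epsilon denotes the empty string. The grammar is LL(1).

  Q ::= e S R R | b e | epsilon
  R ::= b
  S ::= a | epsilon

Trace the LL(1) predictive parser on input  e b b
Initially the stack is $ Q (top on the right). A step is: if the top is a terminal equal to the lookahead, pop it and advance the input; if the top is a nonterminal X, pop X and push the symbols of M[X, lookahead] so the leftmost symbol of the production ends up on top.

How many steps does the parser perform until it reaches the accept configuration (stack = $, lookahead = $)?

7

     Stack      Input    Action
  1  $ Q        e b b $  expand Q ::= e S R R
  2  $ R R S e  e b b $  match e
  3  $ R R S    b b $    expand S ::= epsilon
  4  $ R R      b b $    expand R ::= b
  5  $ R b      b b $    match b
  6  $ R        b $      expand R ::= b
  7  $ b        b $      match b
Accept reached after 7 steps.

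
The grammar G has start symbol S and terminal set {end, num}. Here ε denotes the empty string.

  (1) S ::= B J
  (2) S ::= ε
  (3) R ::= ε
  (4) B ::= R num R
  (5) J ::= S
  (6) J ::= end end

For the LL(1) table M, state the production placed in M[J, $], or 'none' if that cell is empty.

FIRST(R) = {ε}
FIRST(B) = {num}  (via R num R)
FIRST(S) = {ε, num}  (via B J)
FIRST(J) = {ε, end, num}  (via S)
FOLLOW(S) includes $ since S is the start symbol.
FOLLOW(S): in J::=S, the suffix after S is empty, so FOLLOW(S) ⊇ FOLLOW(J) = {$}. Thus FOLLOW(S) = {$}.
FOLLOW(J): in S::=B J, the suffix after J is empty, so FOLLOW(J) ⊇ FOLLOW(S) = {$}. Thus FOLLOW(J) = {$}.
For J ::= S: FIRST(S) = {ε, num}, so it goes in M[J, t] for t ∈ {num}; since ε ∈ FIRST, also for every t ∈ FOLLOW(J) = {$}.
For J ::= end end: FIRST(end end) = {end}, so it goes in M[J, t] for t ∈ {end}.

J ::= S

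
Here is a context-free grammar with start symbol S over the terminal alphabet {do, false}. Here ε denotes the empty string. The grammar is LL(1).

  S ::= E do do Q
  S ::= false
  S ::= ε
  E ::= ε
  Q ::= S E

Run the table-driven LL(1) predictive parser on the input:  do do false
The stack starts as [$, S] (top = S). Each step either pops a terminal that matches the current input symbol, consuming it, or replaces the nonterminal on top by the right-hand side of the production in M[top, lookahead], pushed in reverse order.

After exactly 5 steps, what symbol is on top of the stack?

     Stack        Input          Action
  1  $ S          do do false $  expand S ::= E do do Q
  2  $ Q do do E  do do false $  expand E ::= ε
  3  $ Q do do    do do false $  match do
  4  $ Q do       do false $     match do
  5  $ Q          false $        expand Q ::= S E
Stack after step 5: $ E S (top = S).

S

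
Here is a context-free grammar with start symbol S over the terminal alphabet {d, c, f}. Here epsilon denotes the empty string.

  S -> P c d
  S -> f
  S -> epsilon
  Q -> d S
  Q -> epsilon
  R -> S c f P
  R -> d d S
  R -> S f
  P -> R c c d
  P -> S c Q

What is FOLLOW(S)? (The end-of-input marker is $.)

{$, c, f}

FIRST(Q): from Q->d S we get {d}; from Q->epsilon we get {epsilon}. So FIRST(Q) = {epsilon, d}.
FIRST(S): from S->P c d we get {c, d, f}; from S->f we get {f}; from S->epsilon we get {epsilon}. So FIRST(S) = {epsilon, c, d, f}.
FIRST(R): from R->S c f P we get {c, d, f}; from R->d d S we get {d}; from R->S f we get {c, d, f}. So FIRST(R) = {c, d, f}.
FIRST(P): from P->R c c d we get {c, d, f}; from P->S c Q we get {c, d, f}. So FIRST(P) = {c, d, f}.
FOLLOW(S) includes $ since S is the start symbol.
FOLLOW(R): in P->R c c d, R is followed by c c d with FIRST {c}. Thus FOLLOW(R) = {c}.
FOLLOW(P): in S->P c d, P is followed by c d with FIRST {c}; in R->S c f P, the suffix after P is empty, so FOLLOW(P) ⊇ FOLLOW(R) = {c}. Thus FOLLOW(P) = {c}.
FOLLOW(Q): in P->S c Q, the suffix after Q is empty, so FOLLOW(Q) ⊇ FOLLOW(P) = {c}. Thus FOLLOW(Q) = {c}.
FOLLOW(S): in Q->d S, the suffix after S is empty, so FOLLOW(S) ⊇ FOLLOW(Q) = {c}; in R->S c f P, S is followed by c f P with FIRST {c}; in R->d d S, the suffix after S is empty, so FOLLOW(S) ⊇ FOLLOW(R) = {c}; in R->S f, S is followed by f with FIRST {f}; in P->S c Q, S is followed by c Q with FIRST {c}. Thus FOLLOW(S) = {$, c, f}.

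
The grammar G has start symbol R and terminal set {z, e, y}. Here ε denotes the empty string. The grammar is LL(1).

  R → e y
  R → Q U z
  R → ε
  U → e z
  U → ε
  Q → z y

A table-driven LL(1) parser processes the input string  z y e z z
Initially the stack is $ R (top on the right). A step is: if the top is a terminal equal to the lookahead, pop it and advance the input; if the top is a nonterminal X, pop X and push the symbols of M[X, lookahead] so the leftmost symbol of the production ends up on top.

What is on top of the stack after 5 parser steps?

step 1: stack=$ R  input=z y e z z $  — expand R → Q U z
step 2: stack=$ z U Q  input=z y e z z $  — expand Q → z y
step 3: stack=$ z U y z  input=z y e z z $  — match z
step 4: stack=$ z U y  input=y e z z $  — match y
step 5: stack=$ z U  input=e z z $  — expand U → e z
Stack after step 5: $ z z e (top = e).

e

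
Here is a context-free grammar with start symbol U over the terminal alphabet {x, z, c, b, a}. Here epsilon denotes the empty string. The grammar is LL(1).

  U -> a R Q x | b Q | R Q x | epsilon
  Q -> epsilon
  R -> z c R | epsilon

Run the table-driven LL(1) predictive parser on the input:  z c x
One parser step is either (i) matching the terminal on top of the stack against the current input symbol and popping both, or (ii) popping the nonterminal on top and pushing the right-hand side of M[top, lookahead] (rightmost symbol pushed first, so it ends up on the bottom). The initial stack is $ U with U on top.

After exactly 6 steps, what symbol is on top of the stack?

x

step 1: stack=$ U  input=z c x $  — expand U -> R Q x
step 2: stack=$ x Q R  input=z c x $  — expand R -> z c R
step 3: stack=$ x Q R c z  input=z c x $  — match z
step 4: stack=$ x Q R c  input=c x $  — match c
step 5: stack=$ x Q R  input=x $  — expand R -> epsilon
step 6: stack=$ x Q  input=x $  — expand Q -> epsilon
Stack after step 6: $ x (top = x).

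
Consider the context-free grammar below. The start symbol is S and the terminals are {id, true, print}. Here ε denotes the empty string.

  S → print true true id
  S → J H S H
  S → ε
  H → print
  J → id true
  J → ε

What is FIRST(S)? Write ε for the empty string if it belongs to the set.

FIRST(H): from H→print we get {print}. So FIRST(H) = {print}.
FIRST(J): from J→id true we get {id}; from J→ε we get {ε}. So FIRST(J) = {ε, id}.
FIRST(S): from S→print true true id we get {print}; from S→J H S H we get {id, print}; from S→ε we get {ε}. So FIRST(S) = {ε, id, print}.

{ε, id, print}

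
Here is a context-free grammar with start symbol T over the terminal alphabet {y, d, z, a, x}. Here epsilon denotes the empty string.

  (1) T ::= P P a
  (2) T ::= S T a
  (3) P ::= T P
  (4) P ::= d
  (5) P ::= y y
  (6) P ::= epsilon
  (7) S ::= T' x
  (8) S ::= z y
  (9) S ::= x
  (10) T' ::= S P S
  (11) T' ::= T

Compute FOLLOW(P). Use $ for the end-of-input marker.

FIRST(T) = {a, d, x, y, z}  (via P P a, S T a)
FIRST(P) = {epsilon, a, d, x, y, z}  (via T P)
FIRST(S) = {a, d, x, y, z}  (via T' x)
FIRST(T') = {a, d, x, y, z}  (via S P S, T)
FOLLOW(T) includes $ since T is the start symbol.
FOLLOW(P): in T::=P P a (occurrence 1), P is followed by P a with FIRST {a, d, x, y, z}; in T::=P P a (occurrence 2), P is followed by a with FIRST {a}; in P::=T P, the suffix after P is empty (adds nothing new); in T'::=S P S, P is followed by S with FIRST {a, d, x, y, z}. Thus FOLLOW(P) = {a, d, x, y, z}.
FOLLOW(T'): in S::=T' x, T' is followed by x with FIRST {x}. Thus FOLLOW(T') = {x}.
FOLLOW(T): in T::=S T a, T is followed by a with FIRST {a}; in P::=T P, T is followed by P with FIRST {epsilon, a, d, x, y, z}; in P::=T P, the suffix after T is nullable, so FOLLOW(T) ⊇ FOLLOW(P) = {a, d, x, y, z}; in T'::=T, the suffix after T is empty, so FOLLOW(T) ⊇ FOLLOW(T') = {x}. Thus FOLLOW(T) = {$, a, d, x, y, z}.
FOLLOW(S): in T::=S T a, S is followed by T a with FIRST {a, d, x, y, z}; in T'::=S P S (occurrence 1), S is followed by P S with FIRST {a, d, x, y, z}; in T'::=S P S (occurrence 2), the suffix after S is empty, so FOLLOW(S) ⊇ FOLLOW(T') = {x}. Thus FOLLOW(S) = {a, d, x, y, z}.

{a, d, x, y, z}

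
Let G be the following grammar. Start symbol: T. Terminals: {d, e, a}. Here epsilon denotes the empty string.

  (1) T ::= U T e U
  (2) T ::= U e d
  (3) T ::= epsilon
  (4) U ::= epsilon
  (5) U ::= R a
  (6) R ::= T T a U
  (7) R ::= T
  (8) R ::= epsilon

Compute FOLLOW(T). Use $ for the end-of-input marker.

{$, a, e}

FIRST(T) = {epsilon, a, e}  (via U T e U, U e d)
FIRST(R) = {epsilon, a, e}  (via T T a U, T)
FIRST(U) = {epsilon, a, e}  (via R a)
FOLLOW(T) includes $ since T is the start symbol.
FOLLOW(R): in U::=R a, R is followed by a with FIRST {a}. Thus FOLLOW(R) = {a}.
FOLLOW(T): in T::=U T e U, T is followed by e U with FIRST {e}; in R::=T T a U (occurrence 1), T is followed by T a U with FIRST {a, e}; in R::=T T a U (occurrence 2), T is followed by a U with FIRST {a}; in R::=T, the suffix after T is empty, so FOLLOW(T) ⊇ FOLLOW(R) = {a}. Thus FOLLOW(T) = {$, a, e}.
FOLLOW(U): in T::=U T e U (occurrence 1), U is followed by T e U with FIRST {a, e}; in T::=U T e U (occurrence 2), the suffix after U is empty, so FOLLOW(U) ⊇ FOLLOW(T) = {$, a, e}; in T::=U e d, U is followed by e d with FIRST {e}; in R::=T T a U, the suffix after U is empty, so FOLLOW(U) ⊇ FOLLOW(R) = {a}. Thus FOLLOW(U) = {$, a, e}.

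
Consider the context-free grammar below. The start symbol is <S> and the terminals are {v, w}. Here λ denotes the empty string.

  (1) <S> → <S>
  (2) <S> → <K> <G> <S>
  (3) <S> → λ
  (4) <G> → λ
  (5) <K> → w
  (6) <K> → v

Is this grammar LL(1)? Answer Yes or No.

No

FIRST(<S>) = {λ, v, w}
FIRST(<G>) = {λ}
FIRST(<K>) = {v, w}
FOLLOW(<S>) = {$}
FOLLOW(<G>) = {$, v, w}
FOLLOW(<K>) = {$, v, w}
Cell M[<S>, $] receives both <S> → <S> and <S> → λ — the grammar is not LL(1).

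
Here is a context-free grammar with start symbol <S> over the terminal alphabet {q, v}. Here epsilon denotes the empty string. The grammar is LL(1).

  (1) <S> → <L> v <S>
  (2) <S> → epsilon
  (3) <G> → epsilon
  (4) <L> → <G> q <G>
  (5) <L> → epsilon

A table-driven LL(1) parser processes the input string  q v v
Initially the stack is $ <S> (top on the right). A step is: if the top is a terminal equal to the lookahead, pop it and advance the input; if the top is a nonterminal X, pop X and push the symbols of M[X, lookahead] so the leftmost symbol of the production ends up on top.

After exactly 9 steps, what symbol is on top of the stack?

step 1: stack=$ <S>  input=q v v $  — expand <S> → <L> v <S>
step 2: stack=$ <S> v <L>  input=q v v $  — expand <L> → <G> q <G>
step 3: stack=$ <S> v <G> q <G>  input=q v v $  — expand <G> → epsilon
step 4: stack=$ <S> v <G> q  input=q v v $  — match q
step 5: stack=$ <S> v <G>  input=v v $  — expand <G> → epsilon
step 6: stack=$ <S> v  input=v v $  — match v
step 7: stack=$ <S>  input=v $  — expand <S> → <L> v <S>
step 8: stack=$ <S> v <L>  input=v $  — expand <L> → epsilon
step 9: stack=$ <S> v  input=v $  — match v
Stack after step 9: $ <S> (top = <S>).

<S>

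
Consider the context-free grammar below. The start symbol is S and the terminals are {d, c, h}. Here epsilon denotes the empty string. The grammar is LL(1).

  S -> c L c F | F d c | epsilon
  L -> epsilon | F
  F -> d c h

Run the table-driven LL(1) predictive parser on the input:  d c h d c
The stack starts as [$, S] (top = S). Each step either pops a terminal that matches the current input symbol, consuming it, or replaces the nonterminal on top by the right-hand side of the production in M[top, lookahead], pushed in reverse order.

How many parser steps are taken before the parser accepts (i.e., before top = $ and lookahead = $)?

     Stack        Input        Action
  1  $ S          d c h d c $  expand S -> F d c
  2  $ c d F      d c h d c $  expand F -> d c h
  3  $ c d h c d  d c h d c $  match d
  4  $ c d h c    c h d c $    match c
  5  $ c d h      h d c $      match h
  6  $ c d        d c $        match d
  7  $ c          c $          match c
Accept reached after 7 steps.

7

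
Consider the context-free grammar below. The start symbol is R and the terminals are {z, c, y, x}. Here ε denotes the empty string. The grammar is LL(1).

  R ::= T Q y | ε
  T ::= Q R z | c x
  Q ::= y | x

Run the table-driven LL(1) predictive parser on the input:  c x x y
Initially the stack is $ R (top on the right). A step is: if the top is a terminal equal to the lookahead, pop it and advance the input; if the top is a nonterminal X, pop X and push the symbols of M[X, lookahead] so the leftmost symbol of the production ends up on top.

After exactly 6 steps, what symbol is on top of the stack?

step 1: stack=$ R  input=c x x y $  — expand R ::= T Q y
step 2: stack=$ y Q T  input=c x x y $  — expand T ::= c x
step 3: stack=$ y Q x c  input=c x x y $  — match c
step 4: stack=$ y Q x  input=x x y $  — match x
step 5: stack=$ y Q  input=x y $  — expand Q ::= x
step 6: stack=$ y x  input=x y $  — match x
Stack after step 6: $ y (top = y).

y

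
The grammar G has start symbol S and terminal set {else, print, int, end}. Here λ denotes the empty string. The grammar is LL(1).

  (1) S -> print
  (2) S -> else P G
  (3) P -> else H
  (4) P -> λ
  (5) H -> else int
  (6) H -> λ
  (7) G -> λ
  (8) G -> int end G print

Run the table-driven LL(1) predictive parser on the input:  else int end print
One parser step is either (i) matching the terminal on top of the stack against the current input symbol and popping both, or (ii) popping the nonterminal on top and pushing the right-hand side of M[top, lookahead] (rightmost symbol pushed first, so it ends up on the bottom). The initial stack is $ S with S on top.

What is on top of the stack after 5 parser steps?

end

step 1: stack=$ S  input=else int end print $  — expand S -> else P G
step 2: stack=$ G P else  input=else int end print $  — match else
step 3: stack=$ G P  input=int end print $  — expand P -> λ
step 4: stack=$ G  input=int end print $  — expand G -> int end G print
step 5: stack=$ print G end int  input=int end print $  — match int
Stack after step 5: $ print G end (top = end).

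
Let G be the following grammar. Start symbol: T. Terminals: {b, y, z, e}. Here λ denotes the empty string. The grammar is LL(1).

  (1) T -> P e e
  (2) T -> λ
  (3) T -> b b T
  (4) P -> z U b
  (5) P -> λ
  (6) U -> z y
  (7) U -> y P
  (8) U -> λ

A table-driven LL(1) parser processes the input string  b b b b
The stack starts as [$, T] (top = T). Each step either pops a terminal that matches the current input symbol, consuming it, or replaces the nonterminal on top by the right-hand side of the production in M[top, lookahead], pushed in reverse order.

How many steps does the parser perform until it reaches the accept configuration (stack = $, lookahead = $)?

step 1: stack=$ T  input=b b b b $  — expand T -> b b T
step 2: stack=$ T b b  input=b b b b $  — match b
step 3: stack=$ T b  input=b b b $  — match b
step 4: stack=$ T  input=b b $  — expand T -> b b T
step 5: stack=$ T b b  input=b b $  — match b
step 6: stack=$ T b  input=b $  — match b
step 7: stack=$ T  input=$  — expand T -> λ
Accept reached after 7 steps.

7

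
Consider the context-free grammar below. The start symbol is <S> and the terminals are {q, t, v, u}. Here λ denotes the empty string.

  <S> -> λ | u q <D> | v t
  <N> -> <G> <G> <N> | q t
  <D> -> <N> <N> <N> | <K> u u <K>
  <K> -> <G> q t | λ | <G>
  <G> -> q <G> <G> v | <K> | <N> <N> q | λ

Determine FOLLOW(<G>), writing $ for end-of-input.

{$, q, u, v}

FIRST(<S>): from <S>->λ we get {λ}; from <S>->u q <D> we get {u}; from <S>->v t we get {v}. So FIRST(<S>) = {λ, u, v}.
FIRST(<N>): from <N>-><G> <G> <N> we get {q}; from <N>->q t we get {q}. So FIRST(<N>) = {q}.
FIRST(<D>): from <D>-><N> <N> <N> we get {q}; from <D>-><K> u u <K> we get {q, u}. So FIRST(<D>) = {q, u}.
FIRST(<K>): from <K>-><G> q t we get {q}; from <K>->λ we get {λ}; from <K>-><G> we get {λ, q}. So FIRST(<K>) = {λ, q}.
FIRST(<G>): from <G>->q <G> <G> v we get {q}; from <G>-><K> we get {λ, q}; from <G>-><N> <N> q we get {q}; from <G>->λ we get {λ}. So FIRST(<G>) = {λ, q}.
FOLLOW(<S>) includes $ since <S> is the start symbol.
FOLLOW(<S>): <S> appears on no right-hand side. Thus FOLLOW(<S>) = {$}.
FOLLOW(<D>): in <S>->u q <D>, the suffix after <D> is empty, so FOLLOW(<D>) ⊇ FOLLOW(<S>) = {$}. Thus FOLLOW(<D>) = {$}.
FOLLOW(<N>): in <N>-><G> <G> <N>, the suffix after <N> is empty (adds nothing new); in <D>-><N> <N> <N> (occurrence 1), <N> is followed by <N> <N> with FIRST {q}; in <D>-><N> <N> <N> (occurrence 2), <N> is followed by <N> with FIRST {q}; in <D>-><N> <N> <N> (occurrence 3), the suffix after <N> is empty, so FOLLOW(<N>) ⊇ FOLLOW(<D>) = {$}; in <G>-><N> <N> q (occurrence 1), <N> is followed by <N> q with FIRST {q}; in <G>-><N> <N> q (occurrence 2), <N> is followed by q with FIRST {q}. Thus FOLLOW(<N>) = {$, q}.
FOLLOW(<K>): in <D>-><K> u u <K> (occurrence 1), <K> is followed by u u <K> with FIRST {u}; in <D>-><K> u u <K> (occurrence 2), the suffix after <K> is empty, so FOLLOW(<K>) ⊇ FOLLOW(<D>) = {$}; in <G>-><K>, the suffix after <K> is empty, so FOLLOW(<K>) ⊇ FOLLOW(<G>) = {$, q, u, v}. Thus FOLLOW(<K>) = {$, q, u, v}.
FOLLOW(<G>): in <N>-><G> <G> <N> (occurrence 1), <G> is followed by <G> <N> with FIRST {q}; in <N>-><G> <G> <N> (occurrence 2), <G> is followed by <N> with FIRST {q}; in <K>-><G> q t, <G> is followed by q t with FIRST {q}; in <K>-><G>, the suffix after <G> is empty, so FOLLOW(<G>) ⊇ FOLLOW(<K>) = {$, q, u, v}; in <G>->q <G> <G> v (occurrence 1), <G> is followed by <G> v with FIRST {q, v}; in <G>->q <G> <G> v (occurrence 2), <G> is followed by v with FIRST {v}. Thus FOLLOW(<G>) = {$, q, u, v}.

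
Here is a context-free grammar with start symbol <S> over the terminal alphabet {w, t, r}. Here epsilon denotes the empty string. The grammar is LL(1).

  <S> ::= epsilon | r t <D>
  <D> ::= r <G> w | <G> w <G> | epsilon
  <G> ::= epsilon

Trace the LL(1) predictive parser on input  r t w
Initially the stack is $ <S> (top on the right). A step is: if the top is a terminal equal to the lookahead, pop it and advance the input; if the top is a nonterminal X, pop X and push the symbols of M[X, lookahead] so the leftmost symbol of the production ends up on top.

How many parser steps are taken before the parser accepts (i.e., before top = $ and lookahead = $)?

7

step 1: stack=$ <S>  input=r t w $  — expand <S> ::= r t <D>
step 2: stack=$ <D> t r  input=r t w $  — match r
step 3: stack=$ <D> t  input=t w $  — match t
step 4: stack=$ <D>  input=w $  — expand <D> ::= <G> w <G>
step 5: stack=$ <G> w <G>  input=w $  — expand <G> ::= epsilon
step 6: stack=$ <G> w  input=w $  — match w
step 7: stack=$ <G>  input=$  — expand <G> ::= epsilon
Accept reached after 7 steps.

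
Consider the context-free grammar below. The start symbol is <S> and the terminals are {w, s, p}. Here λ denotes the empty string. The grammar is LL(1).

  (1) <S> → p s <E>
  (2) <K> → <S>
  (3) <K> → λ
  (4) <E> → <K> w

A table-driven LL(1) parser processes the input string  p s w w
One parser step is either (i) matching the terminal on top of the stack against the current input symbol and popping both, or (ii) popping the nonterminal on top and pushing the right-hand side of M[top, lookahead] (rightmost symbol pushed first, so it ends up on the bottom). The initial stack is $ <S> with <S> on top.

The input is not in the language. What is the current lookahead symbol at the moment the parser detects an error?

w

     Stack      Input      Action
  1  $ <S>      p s w w $  expand <S> → p s <E>
  2  $ <E> s p  p s w w $  match p
  3  $ <E> s    s w w $    match s
  4  $ <E>      w w $      expand <E> → <K> w
  5  $ w <K>    w w $      expand <K> → λ
  6  $ w        w w $      match w
  7  $          w $        error: stack empty but input remains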